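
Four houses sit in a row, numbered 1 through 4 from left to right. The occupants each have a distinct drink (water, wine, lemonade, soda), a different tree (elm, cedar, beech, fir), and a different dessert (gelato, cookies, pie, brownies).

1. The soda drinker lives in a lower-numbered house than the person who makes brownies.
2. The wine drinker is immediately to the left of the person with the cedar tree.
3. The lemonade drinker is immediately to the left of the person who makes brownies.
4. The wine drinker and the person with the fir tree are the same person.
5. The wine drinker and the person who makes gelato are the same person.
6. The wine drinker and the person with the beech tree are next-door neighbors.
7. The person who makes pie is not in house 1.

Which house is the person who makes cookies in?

1

That leaves water as the drink for house 4.
The lemonade drinker is narrowed to house 1 or 2 or 3; consider each.
Placing it in house 1 and house 2 leads to a contradiction, so it's in house 3.
The person who makes brownies is in house 4 (clue 3).
That leaves elm as the tree for house 4.
The soda drinker is narrowed to house 1 or 2; consider each.
Placing it in house 2 leads to a contradiction, so it's in house 1.
So house 2 gets wine for drink.
Clue 2 places the person with the cedar tree in house 3.
From clue 4, the person with the fir tree must be in house 2.
Clue 5 places the person who makes gelato in house 2.
House 1 tree: only beech fits.
House 1 dessert: only cookies fits.
The only dessert still possible for house 3 is pie.
So: house 1 = soda/beech/cookies, house 2 = wine/fir/gelato, house 3 = lemonade/cedar/pie, house 4 = water/elm/brownies.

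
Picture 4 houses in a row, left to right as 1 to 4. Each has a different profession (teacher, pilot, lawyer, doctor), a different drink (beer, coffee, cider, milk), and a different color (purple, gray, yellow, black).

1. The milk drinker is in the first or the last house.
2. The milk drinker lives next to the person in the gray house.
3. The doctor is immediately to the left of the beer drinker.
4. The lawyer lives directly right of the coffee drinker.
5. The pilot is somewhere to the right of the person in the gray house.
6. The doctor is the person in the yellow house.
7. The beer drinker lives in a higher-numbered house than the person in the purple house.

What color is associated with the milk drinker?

black

House 4's color must be black (nothing else left).
The pilot is narrowed to house 3 or 4; consider each.
Placing it in house 3 leads to a contradiction, so it's in house 4.
The lawyer is narrowed to house 2 or 3; consider each.
Placing it in house 2 leads to a contradiction, so it's in house 3.
The coffee drinker is in house 2 (clue 4).
From clue 3, the doctor must be in house 2.
Clue 3: the beer drinker is in house 3.
The person in the yellow house is in house 2 (clue 6).
House 1 profession: only teacher fits.
The only color still possible for house 1 is purple.
That leaves gray as the color for house 3.
The milk drinker is in house 4 (clue 2).
House 1 drink: only cider fits.
So: house 1 = teacher/cider/purple, house 2 = doctor/coffee/yellow, house 3 = lawyer/beer/gray, house 4 = pilot/milk/black.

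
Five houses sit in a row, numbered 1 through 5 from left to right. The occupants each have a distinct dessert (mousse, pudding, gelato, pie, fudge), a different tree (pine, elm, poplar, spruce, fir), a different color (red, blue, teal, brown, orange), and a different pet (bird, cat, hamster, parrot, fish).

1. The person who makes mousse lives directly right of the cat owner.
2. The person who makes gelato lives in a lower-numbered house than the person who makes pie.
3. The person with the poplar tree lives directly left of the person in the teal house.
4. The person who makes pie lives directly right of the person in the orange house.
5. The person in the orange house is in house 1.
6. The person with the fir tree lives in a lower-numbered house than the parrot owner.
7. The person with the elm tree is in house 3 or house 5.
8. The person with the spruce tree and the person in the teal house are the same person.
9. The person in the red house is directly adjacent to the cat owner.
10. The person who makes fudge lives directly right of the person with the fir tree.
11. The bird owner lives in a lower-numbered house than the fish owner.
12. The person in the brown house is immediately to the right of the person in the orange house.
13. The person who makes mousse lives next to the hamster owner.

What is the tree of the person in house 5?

spruce

From clue 5, the person in the orange house must be in house 1.
Clue 12 places the person in the brown house in house 2.
Clue 4 places the person who makes pie in house 2.
Clue 2: the person who makes gelato is in house 1.
House 1's tree must be pine (nothing else left).
House 1's pet must be bird (nothing else left).
The person with the elm tree is narrowed to house 3 or 5; consider each.
Placing it in house 5 leads to a contradiction, so it's in house 3.
The only tree still possible for house 5 is spruce.
The person in the teal house is in house 5 (clue 8).
Clue 3: the person with the poplar tree is in house 4.
House 2's tree must be fir (nothing else left).
Clue 10: the person who makes fudge is in house 3.
House 2's pet must be fish (nothing else left).
The person who makes mousse is narrowed to house 4 or 5; consider each.
Placing it in house 5 leads to a contradiction, so it's in house 4.
Clue 1: the cat owner is in house 3.
By clue 9, the person in the red house is in house 4.
So house 5 gets pudding for dessert.
The only color still possible for house 3 is blue.
That leaves parrot as the pet for house 4.
The only pet still possible for house 5 is hamster.
So: house 1 = gelato/pine/orange/bird, house 2 = pie/fir/brown/fish, house 3 = fudge/elm/blue/cat, house 4 = mousse/poplar/red/parrot, house 5 = pudding/spruce/teal/hamster.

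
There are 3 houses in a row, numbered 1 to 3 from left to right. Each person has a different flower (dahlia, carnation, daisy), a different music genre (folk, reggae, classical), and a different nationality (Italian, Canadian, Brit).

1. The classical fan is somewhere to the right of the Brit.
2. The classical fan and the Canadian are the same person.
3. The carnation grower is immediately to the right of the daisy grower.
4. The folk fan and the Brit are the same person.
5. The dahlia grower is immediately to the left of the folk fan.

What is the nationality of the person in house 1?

By clue 5, the dahlia grower is in house 1.
By clue 5, the folk fan is in house 2.
That leaves daisy as the flower for house 2.
The only flower still possible for house 3 is carnation.
So house 1 gets reggae for music genre.
That leaves classical as the music genre for house 3.
Clue 2 places the Canadian in house 3.
The Brit is in house 2 (clue 4).
House 1's nationality must be Italian (nothing else left).
So: house 1 = dahlia/reggae/Italian, house 2 = daisy/folk/Brit, house 3 = carnation/classical/Canadian.

Italian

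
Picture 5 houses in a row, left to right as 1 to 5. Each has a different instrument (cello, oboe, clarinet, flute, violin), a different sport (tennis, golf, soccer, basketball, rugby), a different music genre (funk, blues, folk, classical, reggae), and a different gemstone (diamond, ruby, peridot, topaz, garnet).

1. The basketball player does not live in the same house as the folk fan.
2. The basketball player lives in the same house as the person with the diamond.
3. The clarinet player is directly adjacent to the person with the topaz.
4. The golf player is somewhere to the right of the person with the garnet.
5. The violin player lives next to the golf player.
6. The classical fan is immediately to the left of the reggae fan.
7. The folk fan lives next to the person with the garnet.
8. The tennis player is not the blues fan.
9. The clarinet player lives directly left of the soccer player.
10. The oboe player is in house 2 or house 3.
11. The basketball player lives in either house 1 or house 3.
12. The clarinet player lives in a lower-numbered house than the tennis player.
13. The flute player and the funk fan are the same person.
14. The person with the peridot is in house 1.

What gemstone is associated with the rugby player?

Clue 14 places the person with the peridot in house 1.
Clue 2 places the basketball player in house 3.
From clue 2, the person with the diamond must be in house 3.
House 1 sport: only rugby fits.
The oboe player is narrowed to house 2 or 3; consider each.
Placing it in house 2 leads to a contradiction, so it's in house 3.
The clarinet player is narrowed to house 1 or 4; consider each.
Placing it in house 4 leads to a contradiction, so it's in house 1.
The person with the topaz is in house 2 (clue 3).
From clue 9, the soccer player must be in house 2.
So house 4 gets garnet for gemstone.
The only gemstone still possible for house 5 is ruby.
Clue 4 places the golf player in house 5.
The violin player is in house 4 (clue 5).
By clue 7, the folk fan is in house 5.
The only sport still possible for house 4 is tennis.
The flute player is in house 2 (clue 13).
Clue 13: the funk fan is in house 2.
House 5 instrument: only cello fits.
So house 4 gets reggae for music genre.
From clue 6, the classical fan must be in house 3.
House 1's music genre must be blues (nothing else left).
So: house 1 = clarinet/rugby/blues/peridot, house 2 = flute/soccer/funk/topaz, house 3 = oboe/basketball/classical/diamond, house 4 = violin/tennis/reggae/garnet, house 5 = cello/golf/folk/ruby.

peridot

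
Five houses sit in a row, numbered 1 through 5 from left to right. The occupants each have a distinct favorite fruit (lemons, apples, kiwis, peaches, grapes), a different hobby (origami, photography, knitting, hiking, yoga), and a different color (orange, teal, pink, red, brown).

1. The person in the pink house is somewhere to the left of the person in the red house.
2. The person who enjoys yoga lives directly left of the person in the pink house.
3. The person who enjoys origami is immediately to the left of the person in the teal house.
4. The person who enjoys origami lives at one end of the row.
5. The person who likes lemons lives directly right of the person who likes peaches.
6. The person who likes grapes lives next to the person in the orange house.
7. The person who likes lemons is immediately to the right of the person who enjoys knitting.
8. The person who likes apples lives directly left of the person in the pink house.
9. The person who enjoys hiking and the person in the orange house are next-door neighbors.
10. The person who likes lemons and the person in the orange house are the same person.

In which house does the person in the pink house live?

3

The person who enjoys origami is in house 1 (clue 4).
House 1's color must be brown (nothing else left).
By clue 3, the person in the teal house is in house 2.
That leaves kiwis as the favorite fruit for house 1.
The person who likes apples is narrowed to house 2 or 3; consider each.
Placing it in house 3 leads to a contradiction, so it's in house 2.
By clue 8, the person in the pink house is in house 3.
From clue 2, the person who enjoys yoga must be in house 2.
The person who likes lemons is narrowed to house 4 or 5; consider each.
Placing it in house 5 leads to a contradiction, so it's in house 4.
From clue 5, the person who likes peaches must be in house 3.
By clue 7, the person who enjoys knitting is in house 3.
Clue 10 places the person in the orange house in house 4.
So house 5 gets grapes for favorite fruit.
That leaves red as the color for house 5.
By clue 9, the person who enjoys hiking is in house 5.
House 4 hobby: only photography fits.
So: house 1 = kiwis/origami/brown, house 2 = apples/yoga/teal, house 3 = peaches/knitting/pink, house 4 = lemons/photography/orange, house 5 = grapes/hiking/red.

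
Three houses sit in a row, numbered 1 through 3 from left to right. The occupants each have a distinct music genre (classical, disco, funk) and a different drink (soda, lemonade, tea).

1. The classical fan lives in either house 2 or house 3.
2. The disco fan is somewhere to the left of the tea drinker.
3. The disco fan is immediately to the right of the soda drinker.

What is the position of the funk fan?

1

From clue 3, the disco fan must be in house 2.
Clue 3: the soda drinker is in house 1.
That leaves funk as the music genre for house 1.
So house 3 gets classical for music genre.
From clue 2, the tea drinker must be in house 3.
That leaves lemonade as the drink for house 2.
So: house 1 = funk/soda, house 2 = disco/lemonade, house 3 = classical/tea.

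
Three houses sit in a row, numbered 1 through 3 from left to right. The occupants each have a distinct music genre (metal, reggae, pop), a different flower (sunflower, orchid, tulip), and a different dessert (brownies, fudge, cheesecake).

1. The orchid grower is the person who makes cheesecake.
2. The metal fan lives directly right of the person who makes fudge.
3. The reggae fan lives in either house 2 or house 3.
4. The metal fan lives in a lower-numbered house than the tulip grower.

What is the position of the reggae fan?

3

Clue 4: the metal fan is in house 2.
The tulip grower is in house 3 (clue 4).
House 1 music genre: only pop fits.
So house 3 gets reggae for music genre.
Clue 2 places the person who makes fudge in house 1.
That leaves cheesecake as the dessert for house 2.
That leaves brownies as the dessert for house 3.
Clue 1: the orchid grower is in house 2.
House 1's flower must be sunflower (nothing else left).
So: house 1 = pop/sunflower/fudge, house 2 = metal/orchid/cheesecake, house 3 = reggae/tulip/brownies.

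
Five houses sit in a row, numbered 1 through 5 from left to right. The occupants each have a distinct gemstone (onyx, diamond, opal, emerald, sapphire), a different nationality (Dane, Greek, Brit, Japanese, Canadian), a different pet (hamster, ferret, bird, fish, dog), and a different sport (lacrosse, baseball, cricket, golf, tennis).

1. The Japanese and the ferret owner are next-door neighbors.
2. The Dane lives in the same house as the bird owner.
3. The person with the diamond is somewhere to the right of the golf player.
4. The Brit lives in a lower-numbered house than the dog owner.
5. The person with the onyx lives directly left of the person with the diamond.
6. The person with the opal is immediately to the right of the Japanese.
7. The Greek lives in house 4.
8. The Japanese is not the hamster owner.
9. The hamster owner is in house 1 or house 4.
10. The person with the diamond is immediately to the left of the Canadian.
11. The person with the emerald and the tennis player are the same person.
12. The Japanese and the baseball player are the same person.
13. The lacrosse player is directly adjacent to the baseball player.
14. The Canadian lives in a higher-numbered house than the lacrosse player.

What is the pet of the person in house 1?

fish

By clue 7, the Greek is in house 4.
The person with the diamond is narrowed to house 2 or 4; consider each.
Placing it in house 2 leads to a contradiction, so it's in house 4.
By clue 5, the person with the onyx is in house 3.
The Canadian is in house 5 (clue 10).
So house 2 gets opal for gemstone.
From clue 6, the Japanese must be in house 1.
The hamster owner is in house 4 (clue 8).
By clue 12, the baseball player is in house 1.
Clue 13 places the lacrosse player in house 2.
That leaves golf as the sport for house 3.
House 4's sport must be cricket (nothing else left).
The only sport still possible for house 5 is tennis.
The ferret owner is in house 2 (clue 1).
Clue 11: the person with the emerald is in house 5.
House 1's gemstone must be sapphire (nothing else left).
That leaves fish as the pet for house 1.
House 3's pet must be bird (nothing else left).
That leaves dog as the pet for house 5.
Clue 2: the Dane is in house 3.
So house 2 gets Brit for nationality.
So: house 1 = sapphire/Japanese/fish/baseball, house 2 = opal/Brit/ferret/lacrosse, house 3 = onyx/Dane/bird/golf, house 4 = diamond/Greek/hamster/cricket, house 5 = emerald/Canadian/dog/tennis.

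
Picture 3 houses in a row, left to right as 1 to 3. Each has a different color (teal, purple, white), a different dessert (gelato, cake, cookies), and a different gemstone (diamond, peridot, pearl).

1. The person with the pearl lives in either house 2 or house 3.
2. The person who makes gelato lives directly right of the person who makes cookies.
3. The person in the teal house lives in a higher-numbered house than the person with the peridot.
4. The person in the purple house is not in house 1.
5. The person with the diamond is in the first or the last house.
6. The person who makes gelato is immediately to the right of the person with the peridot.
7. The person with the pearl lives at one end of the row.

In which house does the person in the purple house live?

2

From clue 7, the person with the pearl must be in house 3.
The only color still possible for house 1 is white.
So house 2 gets peridot for gemstone.
From clue 3, the person in the teal house must be in house 3.
Clue 6 places the person who makes gelato in house 3.
House 2 color: only purple fits.
So house 1 gets diamond for gemstone.
Clue 2: the person who makes cookies is in house 2.
The only dessert still possible for house 1 is cake.
So: house 1 = white/cake/diamond, house 2 = purple/cookies/peridot, house 3 = teal/gelato/pearl.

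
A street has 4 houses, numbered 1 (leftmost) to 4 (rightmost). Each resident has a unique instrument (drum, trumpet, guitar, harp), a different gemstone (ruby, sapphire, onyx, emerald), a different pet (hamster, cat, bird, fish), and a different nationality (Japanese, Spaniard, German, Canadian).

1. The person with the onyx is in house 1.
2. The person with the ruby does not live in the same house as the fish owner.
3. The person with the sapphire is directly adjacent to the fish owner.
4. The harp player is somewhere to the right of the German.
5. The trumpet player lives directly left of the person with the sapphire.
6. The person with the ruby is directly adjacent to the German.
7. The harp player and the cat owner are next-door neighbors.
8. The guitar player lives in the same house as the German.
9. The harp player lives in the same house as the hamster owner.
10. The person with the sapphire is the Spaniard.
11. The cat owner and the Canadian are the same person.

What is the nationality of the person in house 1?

The person with the onyx is in house 1 (clue 1).
The guitar player is narrowed to house 1 or 2 or 3; consider each.
Placing it in house 2 and house 3 leads to a contradiction, so it's in house 1.
By clue 8, the German is in house 1.
Clue 6: the person with the ruby is in house 2.
House 1's pet must be bird (nothing else left).
The trumpet player is narrowed to house 2 or 3; consider each.
Placing it in house 3 leads to a contradiction, so it's in house 2.
The person with the sapphire is in house 3 (clue 5).
The Spaniard is in house 3 (clue 10).
House 4's gemstone must be emerald (nothing else left).
Clue 3 places the fish owner in house 4.
House 2's pet must be cat (nothing else left).
House 3 pet: only hamster fits.
Clue 7: the harp player is in house 3.
Clue 11: the Canadian is in house 2.
So house 4 gets drum for instrument.
House 4 nationality: only Japanese fits.
So: house 1 = guitar/onyx/bird/German, house 2 = trumpet/ruby/cat/Canadian, house 3 = harp/sapphire/hamster/Spaniard, house 4 = drum/emerald/fish/Japanese.

German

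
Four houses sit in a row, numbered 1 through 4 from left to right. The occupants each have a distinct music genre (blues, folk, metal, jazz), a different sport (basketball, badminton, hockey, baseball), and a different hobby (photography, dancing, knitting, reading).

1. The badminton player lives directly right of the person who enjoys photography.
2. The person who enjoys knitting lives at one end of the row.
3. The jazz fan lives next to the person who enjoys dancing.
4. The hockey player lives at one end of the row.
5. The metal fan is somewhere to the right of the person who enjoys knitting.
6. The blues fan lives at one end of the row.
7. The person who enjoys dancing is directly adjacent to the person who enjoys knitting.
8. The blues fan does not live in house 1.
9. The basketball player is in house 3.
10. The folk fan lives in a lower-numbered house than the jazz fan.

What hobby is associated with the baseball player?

dancing

Clue 5: the person who enjoys knitting is in house 1.
By clue 7, the person who enjoys dancing is in house 2.
Clue 8 places the blues fan in house 4.
By clue 9, the basketball player is in house 3.
That leaves folk as the music genre for house 1.
House 4 hobby: only reading fits.
The badminton player is in house 4 (clue 1).
Clue 3 places the jazz fan in house 3.
House 2 music genre: only metal fits.
House 1's sport must be hockey (nothing else left).
House 2 sport: only baseball fits.
That leaves photography as the hobby for house 3.
So: house 1 = folk/hockey/knitting, house 2 = metal/baseball/dancing, house 3 = jazz/basketball/photography, house 4 = blues/badminton/reading.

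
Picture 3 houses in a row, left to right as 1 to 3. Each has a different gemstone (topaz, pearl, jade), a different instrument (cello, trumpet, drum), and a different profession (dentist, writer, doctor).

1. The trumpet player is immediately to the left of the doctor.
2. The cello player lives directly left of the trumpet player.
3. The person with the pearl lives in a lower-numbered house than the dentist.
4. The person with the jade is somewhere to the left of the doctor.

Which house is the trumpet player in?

2

Clue 2 places the cello player in house 1.
Clue 2 places the trumpet player in house 2.
So house 3 gets topaz for gemstone.
So house 3 gets drum for instrument.
So house 1 gets writer for profession.
Clue 1: the doctor is in house 3.
The only profession still possible for house 2 is dentist.
Clue 3: the person with the pearl is in house 1.
So house 2 gets jade for gemstone.
So: house 1 = pearl/cello/writer, house 2 = jade/trumpet/dentist, house 3 = topaz/drum/doctor.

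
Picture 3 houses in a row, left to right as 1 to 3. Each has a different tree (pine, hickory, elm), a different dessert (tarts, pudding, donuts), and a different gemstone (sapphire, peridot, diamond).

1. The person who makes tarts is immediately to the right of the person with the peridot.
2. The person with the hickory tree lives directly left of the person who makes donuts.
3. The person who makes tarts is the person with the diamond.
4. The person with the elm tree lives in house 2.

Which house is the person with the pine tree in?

3

Clue 4: the person with the elm tree is in house 2.
So house 3 gets pine for tree.
So house 1 gets pudding for dessert.
The person who makes donuts is in house 2 (clue 2).
So house 1 gets hickory for tree.
That leaves tarts as the dessert for house 3.
The person with the peridot is in house 2 (clue 1).
By clue 3, the person with the diamond is in house 3.
That leaves sapphire as the gemstone for house 1.
So: house 1 = hickory/pudding/sapphire, house 2 = elm/donuts/peridot, house 3 = pine/tarts/diamond.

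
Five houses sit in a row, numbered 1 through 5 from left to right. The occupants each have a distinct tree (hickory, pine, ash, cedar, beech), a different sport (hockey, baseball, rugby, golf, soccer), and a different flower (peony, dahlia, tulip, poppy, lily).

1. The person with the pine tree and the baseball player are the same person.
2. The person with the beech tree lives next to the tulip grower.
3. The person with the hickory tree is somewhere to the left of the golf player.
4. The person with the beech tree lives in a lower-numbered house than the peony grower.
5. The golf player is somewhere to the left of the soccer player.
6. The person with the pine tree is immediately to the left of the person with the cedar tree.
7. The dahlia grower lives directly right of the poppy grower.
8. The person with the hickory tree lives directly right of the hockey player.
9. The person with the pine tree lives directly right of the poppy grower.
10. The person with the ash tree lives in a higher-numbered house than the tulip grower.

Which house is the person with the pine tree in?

So house 1 gets beech for tree.
From clue 2, the tulip grower must be in house 2.
By clue 7, the dahlia grower is in house 4.
From clue 7, the poppy grower must be in house 3.
From clue 9, the person with the pine tree must be in house 4.
House 2's tree must be hickory (nothing else left).
House 1's flower must be lily (nothing else left).
The only flower still possible for house 5 is peony.
By clue 1, the baseball player is in house 4.
The person with the cedar tree is in house 5 (clue 6).
The hockey player is in house 1 (clue 8).
House 3's tree must be ash (nothing else left).
So house 2 gets rugby for sport.
The only sport still possible for house 3 is golf.
So house 5 gets soccer for sport.
So: house 1 = beech/hockey/lily, house 2 = hickory/rugby/tulip, house 3 = ash/golf/poppy, house 4 = pine/baseball/dahlia, house 5 = cedar/soccer/peony.

4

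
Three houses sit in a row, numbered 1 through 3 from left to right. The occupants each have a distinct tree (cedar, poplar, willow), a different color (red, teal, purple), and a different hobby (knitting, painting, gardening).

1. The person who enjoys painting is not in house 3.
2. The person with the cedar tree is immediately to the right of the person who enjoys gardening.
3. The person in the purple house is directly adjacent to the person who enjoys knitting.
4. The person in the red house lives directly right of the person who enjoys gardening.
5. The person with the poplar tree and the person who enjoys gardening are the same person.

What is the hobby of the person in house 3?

House 3's hobby must be knitting (nothing else left).
Clue 3: the person in the purple house is in house 2.
So house 1 gets teal for color.
That leaves red as the color for house 3.
From clue 4, the person who enjoys gardening must be in house 2.
Clue 5: the person with the poplar tree is in house 2.
House 1 tree: only willow fits.
House 3's tree must be cedar (nothing else left).
House 1 hobby: only painting fits.
So: house 1 = willow/teal/painting, house 2 = poplar/purple/gardening, house 3 = cedar/red/knitting.

knitting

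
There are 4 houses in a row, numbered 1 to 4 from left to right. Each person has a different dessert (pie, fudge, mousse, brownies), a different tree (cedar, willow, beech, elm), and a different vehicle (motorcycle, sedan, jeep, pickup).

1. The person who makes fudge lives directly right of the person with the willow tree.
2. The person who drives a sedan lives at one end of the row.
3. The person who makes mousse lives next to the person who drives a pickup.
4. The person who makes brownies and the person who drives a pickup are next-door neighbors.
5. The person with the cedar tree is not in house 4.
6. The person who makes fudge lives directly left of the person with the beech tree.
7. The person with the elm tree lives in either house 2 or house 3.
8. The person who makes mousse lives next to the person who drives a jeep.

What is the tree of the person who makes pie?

cedar

That leaves beech as the tree for house 4.
Clue 6 places the person who makes fudge in house 3.
Clue 1 places the person with the willow tree in house 2.
So house 1 gets cedar for tree.
House 3's tree must be elm (nothing else left).
The person who drives a sedan is narrowed to house 1 or 4; consider each.
Placing it in house 1 leads to a contradiction, so it's in house 4.
The person who makes brownies is narrowed to house 1 or 2 or 4; consider each.
Placing it in house 1 and house 2 leads to a contradiction, so it's in house 4.
Clue 4 places the person who drives a pickup in house 3.
Clue 3: the person who makes mousse is in house 2.
Clue 8: the person who drives a jeep is in house 1.
House 1's dessert must be pie (nothing else left).
House 2 vehicle: only motorcycle fits.
So: house 1 = pie/cedar/jeep, house 2 = mousse/willow/motorcycle, house 3 = fudge/elm/pickup, house 4 = brownies/beech/sedan.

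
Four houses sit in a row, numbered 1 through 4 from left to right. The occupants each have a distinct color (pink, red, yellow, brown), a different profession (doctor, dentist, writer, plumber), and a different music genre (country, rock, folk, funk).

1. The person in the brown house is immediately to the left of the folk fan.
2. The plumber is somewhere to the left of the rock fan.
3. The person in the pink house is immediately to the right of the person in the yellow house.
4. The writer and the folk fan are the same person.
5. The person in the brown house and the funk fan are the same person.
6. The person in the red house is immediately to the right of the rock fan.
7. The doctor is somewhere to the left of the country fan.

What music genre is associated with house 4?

House 1's music genre must be funk (nothing else left).
Clue 5: the person in the brown house is in house 1.
The folk fan is in house 2 (clue 1).
Clue 4 places the writer in house 2.
So house 2 gets yellow for color.
That leaves plumber as the profession for house 1.
The only profession still possible for house 4 is dentist.
So house 4 gets country for music genre.
By clue 3, the person in the pink house is in house 3.
The person in the red house is in house 4 (clue 6).
House 3's profession must be doctor (nothing else left).
House 3 music genre: only rock fits.
So: house 1 = brown/plumber/funk, house 2 = yellow/writer/folk, house 3 = pink/doctor/rock, house 4 = red/dentist/country.

country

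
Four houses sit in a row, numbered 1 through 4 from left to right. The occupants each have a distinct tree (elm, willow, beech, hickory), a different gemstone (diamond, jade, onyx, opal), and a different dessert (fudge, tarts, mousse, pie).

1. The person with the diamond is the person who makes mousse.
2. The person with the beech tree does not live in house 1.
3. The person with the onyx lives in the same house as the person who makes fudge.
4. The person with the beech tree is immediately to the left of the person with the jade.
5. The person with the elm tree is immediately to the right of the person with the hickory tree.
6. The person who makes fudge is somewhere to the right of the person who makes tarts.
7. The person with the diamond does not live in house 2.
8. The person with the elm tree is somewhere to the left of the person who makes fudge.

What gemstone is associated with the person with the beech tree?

House 4's tree must be willow (nothing else left).
That leaves hickory as the tree for house 1.
The only gemstone still possible for house 2 is opal.
Clue 5 places the person with the elm tree in house 2.
So house 3 gets beech for tree.
House 1's gemstone must be diamond (nothing else left).
Clue 1: the person who makes mousse is in house 1.
The person with the jade is in house 4 (clue 4).
So house 3 gets onyx for gemstone.
The person who makes fudge is in house 3 (clue 3).
From clue 6, the person who makes tarts must be in house 2.
House 4 dessert: only pie fits.
So: house 1 = hickory/diamond/mousse, house 2 = elm/opal/tarts, house 3 = beech/onyx/fudge, house 4 = willow/jade/pie.

onyx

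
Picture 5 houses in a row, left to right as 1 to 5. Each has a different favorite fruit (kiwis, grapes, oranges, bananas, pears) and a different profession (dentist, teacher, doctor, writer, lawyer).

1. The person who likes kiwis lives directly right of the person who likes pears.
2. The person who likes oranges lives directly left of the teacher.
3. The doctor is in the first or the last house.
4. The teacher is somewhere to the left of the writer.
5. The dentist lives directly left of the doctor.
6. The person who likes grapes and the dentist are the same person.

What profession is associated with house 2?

teacher

The dentist is in house 4 (clue 5).
From clue 5, the doctor must be in house 5.
Clue 6 places the person who likes grapes in house 4.
House 1 profession: only lawyer fits.
The only profession still possible for house 2 is teacher.
House 3's profession must be writer (nothing else left).
Clue 2 places the person who likes oranges in house 1.
House 2's favorite fruit must be pears (nothing else left).
That leaves bananas as the favorite fruit for house 5.
That leaves kiwis as the favorite fruit for house 3.
So: house 1 = oranges/lawyer, house 2 = pears/teacher, house 3 = kiwis/writer, house 4 = grapes/dentist, house 5 = bananas/doctor.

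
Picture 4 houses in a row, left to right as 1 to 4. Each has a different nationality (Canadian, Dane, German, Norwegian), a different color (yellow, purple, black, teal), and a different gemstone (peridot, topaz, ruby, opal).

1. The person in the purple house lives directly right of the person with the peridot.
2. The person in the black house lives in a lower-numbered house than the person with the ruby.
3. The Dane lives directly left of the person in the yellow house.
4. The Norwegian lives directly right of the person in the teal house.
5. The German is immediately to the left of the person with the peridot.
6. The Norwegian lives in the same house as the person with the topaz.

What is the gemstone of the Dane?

opal

House 1 gemstone: only opal fits.
The German is narrowed to house 1 or 2; consider each.
Placing it in house 1 leads to a contradiction, so it's in house 2.
From clue 5, the person with the peridot must be in house 3.
From clue 1, the person in the purple house must be in house 4.
The Norwegian is in house 4 (clue 6).
Clue 6: the person with the topaz is in house 4.
So house 1 gets black for color.
House 3 color: only teal fits.
House 2 gemstone: only ruby fits.
By clue 3, the Dane is in house 1.
That leaves Canadian as the nationality for house 3.
That leaves yellow as the color for house 2.
So: house 1 = Dane/black/opal, house 2 = German/yellow/ruby, house 3 = Canadian/teal/peridot, house 4 = Norwegian/purple/topaz.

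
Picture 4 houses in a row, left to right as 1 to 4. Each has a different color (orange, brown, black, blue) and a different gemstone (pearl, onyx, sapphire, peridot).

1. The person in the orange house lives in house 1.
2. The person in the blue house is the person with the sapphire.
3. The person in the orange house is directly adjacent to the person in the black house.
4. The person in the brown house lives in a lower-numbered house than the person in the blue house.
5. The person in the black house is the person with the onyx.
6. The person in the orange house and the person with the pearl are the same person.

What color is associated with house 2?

black

Clue 1 places the person in the orange house in house 1.
Clue 3: the person in the black house is in house 2.
The person with the onyx is in house 2 (clue 5).
Clue 6 places the person with the pearl in house 1.
House 4's color must be blue (nothing else left).
The person with the sapphire is in house 4 (clue 2).
So house 3 gets brown for color.
The only gemstone still possible for house 3 is peridot.
So: house 1 = orange/pearl, house 2 = black/onyx, house 3 = brown/peridot, house 4 = blue/sapphire.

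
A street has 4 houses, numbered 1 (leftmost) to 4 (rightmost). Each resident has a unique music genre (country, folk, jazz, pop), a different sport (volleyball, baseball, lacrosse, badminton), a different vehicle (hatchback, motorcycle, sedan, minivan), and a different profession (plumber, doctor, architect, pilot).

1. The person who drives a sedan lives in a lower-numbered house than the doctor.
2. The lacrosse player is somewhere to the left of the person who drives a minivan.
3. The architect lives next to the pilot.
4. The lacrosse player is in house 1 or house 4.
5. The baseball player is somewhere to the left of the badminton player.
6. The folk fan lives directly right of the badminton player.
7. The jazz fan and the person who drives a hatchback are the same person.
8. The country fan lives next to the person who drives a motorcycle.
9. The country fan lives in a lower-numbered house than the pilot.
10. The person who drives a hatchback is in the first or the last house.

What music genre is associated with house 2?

Clue 4 places the lacrosse player in house 1.
House 4's sport must be volleyball (nothing else left).
By clue 5, the baseball player is in house 2.
The badminton player is in house 3 (clue 5).
From clue 6, the folk fan must be in house 4.
So house 1 gets jazz for music genre.
From clue 7, the person who drives a hatchback must be in house 1.
So house 1 gets plumber for profession.
House 2's profession must be architect (nothing else left).
Clue 3: the pilot is in house 3.
By clue 9, the country fan is in house 2.
The only music genre still possible for house 3 is pop.
The only profession still possible for house 4 is doctor.
The person who drives a motorcycle is in house 3 (clue 8).
So house 2 gets sedan for vehicle.
House 4 vehicle: only minivan fits.
So: house 1 = jazz/lacrosse/hatchback/plumber, house 2 = country/baseball/sedan/architect, house 3 = pop/badminton/motorcycle/pilot, house 4 = folk/volleyball/minivan/doctor.

country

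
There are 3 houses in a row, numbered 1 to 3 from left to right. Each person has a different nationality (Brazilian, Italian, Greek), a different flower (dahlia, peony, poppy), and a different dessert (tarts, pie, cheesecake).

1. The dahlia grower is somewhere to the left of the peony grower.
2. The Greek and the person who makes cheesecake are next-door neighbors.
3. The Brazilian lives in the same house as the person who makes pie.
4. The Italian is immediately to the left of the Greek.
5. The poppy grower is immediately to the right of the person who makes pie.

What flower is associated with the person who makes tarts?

peony

So house 1 gets dahlia for flower.
That leaves Greek as the nationality for house 3.
Clue 2 places the person who makes cheesecake in house 2.
Clue 4: the Italian is in house 2.
House 1's nationality must be Brazilian (nothing else left).
That leaves tarts as the dessert for house 3.
Clue 5 places the poppy grower in house 2.
That leaves peony as the flower for house 3.
House 1's dessert must be pie (nothing else left).
So: house 1 = Brazilian/dahlia/pie, house 2 = Italian/poppy/cheesecake, house 3 = Greek/peony/tarts.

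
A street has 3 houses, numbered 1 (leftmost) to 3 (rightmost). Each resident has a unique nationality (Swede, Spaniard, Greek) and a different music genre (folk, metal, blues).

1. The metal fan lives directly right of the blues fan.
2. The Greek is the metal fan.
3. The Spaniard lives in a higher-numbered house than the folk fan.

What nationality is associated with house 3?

House 1 nationality: only Swede fits.
The only music genre still possible for house 3 is metal.
The blues fan is in house 2 (clue 1).
From clue 2, the Greek must be in house 3.
So house 2 gets Spaniard for nationality.
That leaves folk as the music genre for house 1.
So: house 1 = Swede/folk, house 2 = Spaniard/blues, house 3 = Greek/metal.

Greek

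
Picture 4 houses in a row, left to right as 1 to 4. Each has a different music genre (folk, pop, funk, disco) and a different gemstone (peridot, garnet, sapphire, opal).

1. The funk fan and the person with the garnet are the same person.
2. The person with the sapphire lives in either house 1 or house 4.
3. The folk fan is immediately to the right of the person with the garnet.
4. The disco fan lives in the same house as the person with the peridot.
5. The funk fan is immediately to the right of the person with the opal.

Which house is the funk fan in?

3

The folk fan is narrowed to house 3 or 4; consider each.
Placing it in house 3 leads to a contradiction, so it's in house 4.
Clue 3: the person with the garnet is in house 3.
Clue 1 places the funk fan in house 3.
The person with the opal is in house 2 (clue 5).
House 4 gemstone: only sapphire fits.
The disco fan is in house 1 (clue 4).
House 2's music genre must be pop (nothing else left).
That leaves peridot as the gemstone for house 1.
So: house 1 = disco/peridot, house 2 = pop/opal, house 3 = funk/garnet, house 4 = folk/sapphire.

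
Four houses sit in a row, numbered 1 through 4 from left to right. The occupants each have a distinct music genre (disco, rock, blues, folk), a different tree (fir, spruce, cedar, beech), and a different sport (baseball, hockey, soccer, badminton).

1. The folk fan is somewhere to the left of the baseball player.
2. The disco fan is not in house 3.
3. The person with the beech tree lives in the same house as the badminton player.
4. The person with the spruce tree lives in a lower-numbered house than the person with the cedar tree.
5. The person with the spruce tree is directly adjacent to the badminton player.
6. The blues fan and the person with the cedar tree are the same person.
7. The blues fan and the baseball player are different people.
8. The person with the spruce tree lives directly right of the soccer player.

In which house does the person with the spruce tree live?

2

The blues fan is narrowed to house 3 or 4; consider each.
Placing it in house 3 leads to a contradiction, so it's in house 4.
By clue 6, the person with the cedar tree is in house 4.
So house 3 gets rock for music genre.
House 4's sport must be hockey (nothing else left).
The disco fan is narrowed to house 1 or 2; consider each.
Placing it in house 1 leads to a contradiction, so it's in house 2.
So house 1 gets folk for music genre.
The person with the spruce tree is narrowed to house 2 or 3; consider each.
Placing it in house 3 leads to a contradiction, so it's in house 2.
Clue 8: the soccer player is in house 1.
House 2 sport: only baseball fits.
That leaves badminton as the sport for house 3.
By clue 3, the person with the beech tree is in house 3.
That leaves fir as the tree for house 1.
So: house 1 = folk/fir/soccer, house 2 = disco/spruce/baseball, house 3 = rock/beech/badminton, house 4 = blues/cedar/hockey.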